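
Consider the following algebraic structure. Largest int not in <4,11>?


gcd(4,11)=1 => F=ab-a-b=4*11-4-11=44-15=29


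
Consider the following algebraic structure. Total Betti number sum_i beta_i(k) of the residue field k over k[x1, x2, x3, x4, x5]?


Koszul resolution: beta_i(k)=C(n,i), n=5
sum_i C(5,i) = 2^5 = 32


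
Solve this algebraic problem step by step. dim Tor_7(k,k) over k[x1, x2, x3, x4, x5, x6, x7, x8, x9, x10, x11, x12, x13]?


Koszul: C(n,i)=C(13,7)=1716


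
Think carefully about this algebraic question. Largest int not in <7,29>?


gcd(7,29)=1 => F=ab-a-b=7*29-7-29=203-36=167


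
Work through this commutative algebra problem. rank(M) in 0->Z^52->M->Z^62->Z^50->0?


Alt sum=0:
(-1)^0*52 + (-1)^1*? + (-1)^2*62 + (-1)^3*50=0
rank(M)=64


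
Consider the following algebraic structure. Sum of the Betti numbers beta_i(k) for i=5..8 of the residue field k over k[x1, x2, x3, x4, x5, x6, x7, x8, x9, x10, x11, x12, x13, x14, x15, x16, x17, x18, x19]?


Koszul resolution: beta_i(k)=C(n,i), n=19
C(19,5)=11628, C(19,6)=27132, C(19,7)=50388, C(19,8)=75582
Sum=164730


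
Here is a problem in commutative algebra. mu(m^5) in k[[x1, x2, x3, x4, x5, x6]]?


C(n+d-1,d)=C(10,5)=252


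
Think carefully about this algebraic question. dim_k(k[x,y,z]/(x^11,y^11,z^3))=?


Basis: x^iy^jz^k, i<11,j<11,k<3
11*11*3=363


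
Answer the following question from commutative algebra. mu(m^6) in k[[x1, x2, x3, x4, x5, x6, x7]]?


C(n+d-1,d)=C(12,6)=924


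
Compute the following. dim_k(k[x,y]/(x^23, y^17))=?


Basis: x^i*y^j, i<23, j<17
23*17=391


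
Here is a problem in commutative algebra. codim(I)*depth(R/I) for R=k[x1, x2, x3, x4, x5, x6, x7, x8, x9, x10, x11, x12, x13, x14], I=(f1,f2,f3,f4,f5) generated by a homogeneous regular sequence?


codim=5, depth=dim(R/I)=14-5=9
Product=5*9=45


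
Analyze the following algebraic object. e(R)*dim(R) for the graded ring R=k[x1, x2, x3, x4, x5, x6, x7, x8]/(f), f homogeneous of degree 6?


e(R)=deg(f)=6, dim(R)=8-1=7
e*dim=6*7=42


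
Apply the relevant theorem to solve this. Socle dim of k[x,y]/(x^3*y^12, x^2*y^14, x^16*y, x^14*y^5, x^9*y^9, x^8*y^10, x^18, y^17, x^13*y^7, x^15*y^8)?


Socle = ann(m) = span of standard monomials u with x*u, y*u in I (staircase corners).
Redundant generators: x^15*y^8
Minimal generators: x^18, x^16*y, x^14*y^5, x^13*y^7, x^9*y^9, x^8*y^10, x^3*y^12, x^2*y^14, y^17
Corners: xy^16, x^2y^13, x^7y^11, x^8y^9, x^12y^8, x^13y^6, x^15y^4, x^17
Socle dim=8


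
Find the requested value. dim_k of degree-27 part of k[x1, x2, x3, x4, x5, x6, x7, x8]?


C(d+n-1,n-1)=C(34,7)=5379616


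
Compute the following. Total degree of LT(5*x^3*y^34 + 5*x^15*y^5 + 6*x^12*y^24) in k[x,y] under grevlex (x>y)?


LT: 5*x^3*y^34
deg_x=3, deg_y=34
Total=3+34=37


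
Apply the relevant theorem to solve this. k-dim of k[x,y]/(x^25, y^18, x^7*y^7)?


k[x,y]/I, I = (x^25, y^18, x^7*y^7)
Rect: 25x18=450. Corner: (25-7)x(18-7)=198.
dim = 450-198 = 252


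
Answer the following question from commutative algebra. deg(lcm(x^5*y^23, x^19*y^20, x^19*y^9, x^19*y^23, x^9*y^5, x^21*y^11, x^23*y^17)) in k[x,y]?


lcm = componentwise max:
x: max(5,19,19,19,9,21,23)=23
y: max(23,20,9,23,5,11,17)=23
Total=23+23=46


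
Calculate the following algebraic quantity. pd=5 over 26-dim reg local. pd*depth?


pd+depth=26
depth=26-5=21
pd*depth=5*21=105


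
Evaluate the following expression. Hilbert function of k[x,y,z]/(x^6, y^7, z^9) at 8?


Need i<6, j<7, k<9 with i+j+k=8.
For each i, j ranges over max(0,8-i-8)..min(6,8-i):
  i=0: j in [0,6] -> 7
  i=1: j in [0,6] -> 7
  i=2: j in [0,6] -> 7
  i=3: j in [0,5] -> 6
  i=4: j in [0,4] -> 5
  i=5: j in [0,3] -> 4
H(8) = 7+7+7+6+5+4 = 36


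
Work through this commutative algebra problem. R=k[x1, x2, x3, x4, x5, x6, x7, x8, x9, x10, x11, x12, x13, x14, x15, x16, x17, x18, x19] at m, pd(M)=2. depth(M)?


pd+depth=depth(R)=19
depth=19-2=17


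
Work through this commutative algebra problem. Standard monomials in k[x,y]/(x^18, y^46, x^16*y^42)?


k[x,y]/I, I = (x^18, y^46, x^16*y^42)
Rect: 18x46=828. Corner: (18-16)x(46-42)=8.
dim = 828-8 = 820


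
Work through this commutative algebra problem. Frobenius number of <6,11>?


gcd(6,11)=1 => F=ab-a-b=6*11-6-11=66-17=49


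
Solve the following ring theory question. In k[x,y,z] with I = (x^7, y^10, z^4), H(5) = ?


Need i<7, j<10, k<4 with i+j+k=5.
For each i, j ranges over max(0,5-i-3)..min(9,5-i):
  i=0: j in [2,5] -> 4
  i=1: j in [1,4] -> 4
  i=2: j in [0,3] -> 4
  i=3: j in [0,2] -> 3
  i=4: j in [0,1] -> 2
  i=5: j in [0,0] -> 1
H(5) = 4+4+4+3+2+1 = 18


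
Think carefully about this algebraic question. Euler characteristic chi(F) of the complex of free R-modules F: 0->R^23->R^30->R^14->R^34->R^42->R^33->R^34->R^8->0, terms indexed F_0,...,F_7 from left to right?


chi = sum (-1)^i * rank:
(-1)^0*23=23
(-1)^1*30=-30
(-1)^2*14=14
(-1)^3*34=-34
(-1)^4*42=42
(-1)^5*33=-33
(-1)^6*34=34
(-1)^7*8=-8
chi=8


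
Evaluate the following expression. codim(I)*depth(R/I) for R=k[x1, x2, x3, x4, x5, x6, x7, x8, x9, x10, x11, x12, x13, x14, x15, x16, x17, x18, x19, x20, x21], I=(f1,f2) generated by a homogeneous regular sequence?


codim=2, depth=dim(R/I)=21-2=19
Product=2*19=38


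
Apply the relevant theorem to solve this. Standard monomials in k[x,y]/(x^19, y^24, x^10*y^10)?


k[x,y]/I, I = (x^19, y^24, x^10*y^10)
Rect: 19x24=456. Corner: (19-10)x(24-10)=126.
dim = 456-126 = 330


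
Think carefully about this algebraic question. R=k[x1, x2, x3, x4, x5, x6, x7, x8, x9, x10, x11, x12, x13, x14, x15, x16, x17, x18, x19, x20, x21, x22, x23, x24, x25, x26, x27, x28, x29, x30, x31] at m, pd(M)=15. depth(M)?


pd+depth=depth(R)=31
depth=31-15=16


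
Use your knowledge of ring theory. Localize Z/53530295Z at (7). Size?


7-primary part: 53530295=7^7*65
Size=7^7=823543


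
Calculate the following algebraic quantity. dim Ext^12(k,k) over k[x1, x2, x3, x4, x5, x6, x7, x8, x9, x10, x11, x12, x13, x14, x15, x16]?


C(n,i)=C(16,12)=1820


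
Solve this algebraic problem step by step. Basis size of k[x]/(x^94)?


Basis: 1,x,...,x^93
dim=94


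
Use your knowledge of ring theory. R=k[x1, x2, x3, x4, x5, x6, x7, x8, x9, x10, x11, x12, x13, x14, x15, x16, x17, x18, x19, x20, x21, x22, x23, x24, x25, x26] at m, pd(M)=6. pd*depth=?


pd+depth=26
depth=26-6=20
pd*depth=6*20=120


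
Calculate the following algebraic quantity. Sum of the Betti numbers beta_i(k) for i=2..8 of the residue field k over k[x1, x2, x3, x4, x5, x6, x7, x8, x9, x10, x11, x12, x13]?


Koszul resolution: beta_i(k)=C(n,i), n=13
C(13,2)=78, C(13,3)=286, C(13,4)=715, C(13,5)=1287, C(13,6)=1716, C(13,7)=1716, C(13,8)=1287
Sum=7085


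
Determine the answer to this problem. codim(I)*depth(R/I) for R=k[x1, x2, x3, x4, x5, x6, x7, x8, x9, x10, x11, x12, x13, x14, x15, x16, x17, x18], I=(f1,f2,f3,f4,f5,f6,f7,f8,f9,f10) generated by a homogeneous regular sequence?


codim=10, depth=dim(R/I)=18-10=8
Product=10*8=80


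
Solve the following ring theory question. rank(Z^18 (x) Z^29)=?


rank(M(x)N) = rank(M)*rank(N)
18*29 = 522


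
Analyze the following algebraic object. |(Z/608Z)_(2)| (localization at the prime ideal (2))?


2-primary part: 608=2^5*19
Size=2^5=32


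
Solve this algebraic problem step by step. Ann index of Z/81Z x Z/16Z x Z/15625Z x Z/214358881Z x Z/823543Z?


Exponent = lcm of the cyclic orders; pairwise coprime => product.
3^4*2^4*5^6*11^8*7^7=81*16*15625*214358881*823543=3574808557691505750000


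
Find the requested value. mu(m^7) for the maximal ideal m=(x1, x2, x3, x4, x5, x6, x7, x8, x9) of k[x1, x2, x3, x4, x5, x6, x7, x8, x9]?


Graded Nakayama: mu(m^d) = dim_k (m^d/m^(d+1)) = #degree-7 monomials in 9 vars
C(n+d-1,d)=C(15,7)=6435


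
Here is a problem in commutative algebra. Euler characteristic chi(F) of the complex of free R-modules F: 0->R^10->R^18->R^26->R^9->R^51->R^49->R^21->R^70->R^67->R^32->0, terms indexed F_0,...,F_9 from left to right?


chi = sum (-1)^i * rank:
(-1)^0*10=10
(-1)^1*18=-18
(-1)^2*26=26
(-1)^3*9=-9
(-1)^4*51=51
(-1)^5*49=-49
(-1)^6*21=21
(-1)^7*70=-70
(-1)^8*67=67
(-1)^9*32=-32
chi=-3


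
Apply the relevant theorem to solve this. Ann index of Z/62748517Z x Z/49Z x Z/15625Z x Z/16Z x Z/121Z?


Exponent = lcm of the cyclic orders; pairwise coprime => product.
13^7*7^2*5^6*2^4*11^2=62748517*49*15625*16*121=93008989323250000


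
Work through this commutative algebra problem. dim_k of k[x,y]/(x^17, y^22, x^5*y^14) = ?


k[x,y]/I, I = (x^17, y^22, x^5*y^14)
Rect: 17x22=374. Corner: (17-5)x(22-14)=96.
dim = 374-96 = 278


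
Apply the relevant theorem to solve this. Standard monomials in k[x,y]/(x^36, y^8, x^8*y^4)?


k[x,y]/I, I = (x^36, y^8, x^8*y^4)
Rect: 36x8=288. Corner: (36-8)x(8-4)=112.
dim = 288-112 = 176


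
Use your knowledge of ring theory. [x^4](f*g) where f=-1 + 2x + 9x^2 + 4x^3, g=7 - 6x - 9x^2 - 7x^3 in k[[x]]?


[x^4] = sum a_i*b_j, i+j=4
  2*-7=-14
  9*-9=-81
  4*-6=-24
Sum=-119


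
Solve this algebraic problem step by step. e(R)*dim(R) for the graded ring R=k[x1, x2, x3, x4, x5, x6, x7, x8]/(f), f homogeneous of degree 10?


e(R)=deg(f)=10, dim(R)=8-1=7
e*dim=10*7=70


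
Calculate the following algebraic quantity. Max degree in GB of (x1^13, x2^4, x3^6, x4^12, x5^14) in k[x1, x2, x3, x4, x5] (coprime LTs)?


Pure powers, coprime LTs => already GB.
Degrees: 13, 4, 6, 12, 14
Max=14


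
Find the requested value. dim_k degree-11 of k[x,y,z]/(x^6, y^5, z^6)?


Need i<6, j<5, k<6 with i+j+k=11.
For each i, j ranges over max(0,11-i-5)..min(4,11-i):
  i=0: j in [6,4] -> 0
  i=1: j in [5,4] -> 0
  i=2: j in [4,4] -> 1
  i=3: j in [3,4] -> 2
  i=4: j in [2,4] -> 3
  i=5: j in [1,4] -> 4
H(11) = 0+0+1+2+3+4 = 10


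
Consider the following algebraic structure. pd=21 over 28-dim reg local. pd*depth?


pd+depth=28
depth=28-21=7
pd*depth=21*7=147


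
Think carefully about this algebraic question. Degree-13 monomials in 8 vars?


C(d+n-1,n-1)=C(20,7)=77520


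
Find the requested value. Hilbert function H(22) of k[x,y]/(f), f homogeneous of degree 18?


H(t)=d for t>=d-1.
d=18, t=22
H(22)=18


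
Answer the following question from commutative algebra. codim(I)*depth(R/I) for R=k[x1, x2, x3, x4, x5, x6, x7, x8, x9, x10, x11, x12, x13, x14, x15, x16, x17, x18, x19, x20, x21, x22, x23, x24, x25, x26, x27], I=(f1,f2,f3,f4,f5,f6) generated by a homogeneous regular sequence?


codim=6, depth=dim(R/I)=27-6=21
Product=6*21=126


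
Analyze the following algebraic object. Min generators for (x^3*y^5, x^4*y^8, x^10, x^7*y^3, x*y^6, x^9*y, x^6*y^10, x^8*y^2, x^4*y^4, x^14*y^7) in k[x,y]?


Remove redundant (divisible by others).
x^14*y^7 redundant.
x^6*y^10 redundant.
x^4*y^8 redundant.
Min: x^10, x^9*y, x^8*y^2, x^7*y^3, x^4*y^4, x^3*y^5, x*y^6
Count=7


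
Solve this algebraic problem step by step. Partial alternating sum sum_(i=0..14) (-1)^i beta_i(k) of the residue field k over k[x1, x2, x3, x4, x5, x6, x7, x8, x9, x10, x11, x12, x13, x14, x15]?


Koszul resolution: beta_i(k)=C(n,i), n=15
sum_(i=0..p) (-1)^i C(n,i) = (-1)^p C(n-1,p)
(-1)^14*C(14,14) = (-1)^14*1 = 1


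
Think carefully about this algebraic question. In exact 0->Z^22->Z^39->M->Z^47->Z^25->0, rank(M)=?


Alt sum=0:
(-1)^0*22 + (-1)^1*39 + (-1)^2*? + (-1)^3*47 + (-1)^4*25=0
rank(M)=39


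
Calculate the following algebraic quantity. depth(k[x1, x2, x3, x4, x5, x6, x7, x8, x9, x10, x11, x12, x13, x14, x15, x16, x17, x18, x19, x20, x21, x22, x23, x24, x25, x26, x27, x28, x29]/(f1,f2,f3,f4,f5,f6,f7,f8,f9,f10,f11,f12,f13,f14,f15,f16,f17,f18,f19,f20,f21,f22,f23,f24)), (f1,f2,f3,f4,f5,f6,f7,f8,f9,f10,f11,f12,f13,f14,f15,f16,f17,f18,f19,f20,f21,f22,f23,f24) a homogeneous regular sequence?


depth(R)=29
depth(R/I)=29-24=5


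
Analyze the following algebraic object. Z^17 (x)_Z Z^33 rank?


rank(M(x)N) = rank(M)*rank(N)
17*33 = 561


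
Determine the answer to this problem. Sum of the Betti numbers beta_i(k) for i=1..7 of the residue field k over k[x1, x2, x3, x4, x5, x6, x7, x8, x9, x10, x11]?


Koszul resolution: beta_i(k)=C(n,i), n=11
C(11,1)=11, C(11,2)=55, C(11,3)=165, C(11,4)=330, C(11,5)=462, C(11,6)=462, C(11,7)=330
Sum=1815


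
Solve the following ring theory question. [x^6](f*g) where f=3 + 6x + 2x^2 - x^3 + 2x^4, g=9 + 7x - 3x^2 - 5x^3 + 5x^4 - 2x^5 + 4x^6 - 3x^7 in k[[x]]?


[x^6] = sum a_i*b_j, i+j=6
  3*4=12
  6*-2=-12
  2*5=10
  -1*-5=5
  2*-3=-6
Sum=9


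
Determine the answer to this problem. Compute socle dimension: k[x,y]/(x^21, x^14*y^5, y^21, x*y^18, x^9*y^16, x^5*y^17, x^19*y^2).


Socle = ann(m) = span of standard monomials u with x*u, y*u in I (staircase corners).
Minimal generators: x^21, x^19*y^2, x^14*y^5, x^9*y^16, x^5*y^17, x*y^18, y^21
Corners: y^20, x^4y^17, x^8y^16, x^13y^15, x^18y^4, x^20y
Socle dim=6


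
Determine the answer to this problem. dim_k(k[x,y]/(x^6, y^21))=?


Basis: x^i*y^j, i<6, j<21
6*21=126


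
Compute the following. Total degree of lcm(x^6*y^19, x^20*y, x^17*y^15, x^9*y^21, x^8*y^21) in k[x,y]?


lcm = componentwise max:
x: max(6,20,17,9,8)=20
y: max(19,1,15,21,21)=21
Total=20+21=41


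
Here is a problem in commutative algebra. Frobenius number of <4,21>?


gcd(4,21)=1 => F=ab-a-b=4*21-4-21=84-25=59


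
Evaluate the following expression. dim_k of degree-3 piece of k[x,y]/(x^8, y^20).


k[x,y], I = (x^8, y^20), d = 3
Need i < 8 and d-i < 20.
Range: 0 <= i <= 3.
H(3) = 4


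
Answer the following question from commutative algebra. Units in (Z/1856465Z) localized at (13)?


Local ring = Z/371293Z.
phi(371293) = 13^4*(13-1) = 342732


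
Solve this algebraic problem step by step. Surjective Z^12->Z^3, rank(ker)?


rank(ker) = 12-3 = 9


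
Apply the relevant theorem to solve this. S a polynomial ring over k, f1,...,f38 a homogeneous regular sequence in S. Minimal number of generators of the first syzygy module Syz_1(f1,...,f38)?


Regular sequence => Koszul complex is the minimal free resolution.
Syz_1 minimally generated by Koszul relations f_i*e_j - f_j*e_i (i<j): mu(Syz_1) = beta_2 = C(m,2) = m(m-1)/2
m=38
38*37/2 = 703


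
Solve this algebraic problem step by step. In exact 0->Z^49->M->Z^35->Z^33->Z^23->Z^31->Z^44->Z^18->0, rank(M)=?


Alt sum=0:
(-1)^0*49 + (-1)^1*? + (-1)^2*35 + (-1)^3*33 + (-1)^4*23 + (-1)^5*31 + (-1)^6*44 + (-1)^7*18=0
rank(M)=69


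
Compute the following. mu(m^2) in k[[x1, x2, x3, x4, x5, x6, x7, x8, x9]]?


C(n+d-1,d)=C(10,2)=45


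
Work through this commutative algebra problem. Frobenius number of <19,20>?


gcd(19,20)=1 => F=ab-a-b=19*20-19-20=380-39=341


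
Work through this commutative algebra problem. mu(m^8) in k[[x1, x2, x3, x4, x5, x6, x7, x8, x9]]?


C(n+d-1,d)=C(16,8)=12870


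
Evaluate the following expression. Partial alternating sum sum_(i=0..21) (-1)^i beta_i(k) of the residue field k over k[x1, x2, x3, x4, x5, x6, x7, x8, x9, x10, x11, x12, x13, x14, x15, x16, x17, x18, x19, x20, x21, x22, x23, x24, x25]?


Koszul resolution: beta_i(k)=C(n,i), n=25
sum_(i=0..p) (-1)^i C(n,i) = (-1)^p C(n-1,p)
(-1)^21*C(24,21) = (-1)^21*2024 = -2024


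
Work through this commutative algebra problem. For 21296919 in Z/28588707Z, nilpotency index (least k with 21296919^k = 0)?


21296919^k mod 28588707:
k=1: 21296919
k=2: 8708427
k=3: 3176523
k=4: 9529569
k=5: 0
First zero at k = 5


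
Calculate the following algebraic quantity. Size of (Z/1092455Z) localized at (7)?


7-primary part: 1092455=7^5*65
Size=7^5=16807


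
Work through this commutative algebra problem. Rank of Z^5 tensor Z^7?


rank(M(x)N) = rank(M)*rank(N)
5*7 = 35


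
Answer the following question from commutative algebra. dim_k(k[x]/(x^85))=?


Basis: 1,x,...,x^84
dim=85


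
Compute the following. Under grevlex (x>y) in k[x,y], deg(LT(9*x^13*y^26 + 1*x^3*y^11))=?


LT: 9*x^13*y^26
deg_x=13, deg_y=26
Total=13+26=39


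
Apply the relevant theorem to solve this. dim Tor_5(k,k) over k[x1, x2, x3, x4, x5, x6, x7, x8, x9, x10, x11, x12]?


Koszul: C(n,i)=C(12,5)=792


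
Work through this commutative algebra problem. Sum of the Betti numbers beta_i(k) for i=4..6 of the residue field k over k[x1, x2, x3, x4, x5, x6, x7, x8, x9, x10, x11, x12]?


Koszul resolution: beta_i(k)=C(n,i), n=12
C(12,4)=495, C(12,5)=792, C(12,6)=924
Sum=2211


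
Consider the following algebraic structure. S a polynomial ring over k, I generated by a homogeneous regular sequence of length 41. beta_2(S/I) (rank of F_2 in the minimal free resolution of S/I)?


Regular sequence => Koszul complex is the minimal free resolution.
Syz_1 minimally generated by Koszul relations f_i*e_j - f_j*e_i (i<j): mu(Syz_1) = beta_2 = C(m,2) = m(m-1)/2
m=41
41*40/2 = 820


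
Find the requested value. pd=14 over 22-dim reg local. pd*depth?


pd+depth=22
depth=22-14=8
pd*depth=14*8=112


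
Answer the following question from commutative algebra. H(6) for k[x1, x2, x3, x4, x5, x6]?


C(d+n-1,n-1)=C(11,5)=462


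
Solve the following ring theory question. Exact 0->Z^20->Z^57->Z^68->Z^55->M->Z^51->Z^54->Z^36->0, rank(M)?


Alt sum=0:
(-1)^0*20 + (-1)^1*57 + (-1)^2*68 + (-1)^3*55 + (-1)^4*? + (-1)^5*51 + (-1)^6*54 + (-1)^7*36=0
rank(M)=57


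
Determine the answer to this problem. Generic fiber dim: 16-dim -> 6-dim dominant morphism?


dim(fiber)=dim(X)-dim(Y)=16-6=10


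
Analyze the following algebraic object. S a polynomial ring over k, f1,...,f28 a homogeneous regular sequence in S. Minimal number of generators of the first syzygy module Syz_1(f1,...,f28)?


Regular sequence => Koszul complex is the minimal free resolution.
Syz_1 minimally generated by Koszul relations f_i*e_j - f_j*e_i (i<j): mu(Syz_1) = beta_2 = C(m,2) = m(m-1)/2
m=28
28*27/2 = 378


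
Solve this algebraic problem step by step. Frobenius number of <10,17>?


gcd(10,17)=1 => F=ab-a-b=10*17-10-17=170-27=143


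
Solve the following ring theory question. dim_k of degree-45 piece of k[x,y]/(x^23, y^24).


k[x,y], I = (x^23, y^24), d = 45
Need i < 23 and d-i < 24.
Range: 22 <= i <= 22.
H(45) = 1


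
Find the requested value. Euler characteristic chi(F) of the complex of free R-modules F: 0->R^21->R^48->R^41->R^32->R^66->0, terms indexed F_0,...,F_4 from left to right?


chi = sum (-1)^i * rank:
(-1)^0*21=21
(-1)^1*48=-48
(-1)^2*41=41
(-1)^3*32=-32
(-1)^4*66=66
chi=48


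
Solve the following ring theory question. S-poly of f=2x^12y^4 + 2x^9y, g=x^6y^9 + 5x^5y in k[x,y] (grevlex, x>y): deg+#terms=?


LT(f)=2x^12y^4, LT(g)=x^6y^9
lcm(LM)=x^12y^9
S(f,g) (scaled by 2 to clear denominators) = y^5*f - 2x^6*g = 2x^9y^6 - 10x^11y
2 terms, deg 15.
15+2=17


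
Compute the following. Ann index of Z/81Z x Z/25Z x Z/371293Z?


Exponent = lcm of the cyclic orders; pairwise coprime => product.
3^4*5^2*13^5=81*25*371293=751868325


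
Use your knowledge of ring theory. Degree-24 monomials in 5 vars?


C(d+n-1,n-1)=C(28,4)=20475


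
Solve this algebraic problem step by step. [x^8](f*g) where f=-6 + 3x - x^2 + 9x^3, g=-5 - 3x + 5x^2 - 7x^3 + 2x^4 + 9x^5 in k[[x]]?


[x^8] = sum a_i*b_j, i+j=8
  9*9=81
Sum=81


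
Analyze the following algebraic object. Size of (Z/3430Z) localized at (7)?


7-primary part: 3430=7^3*10
Size=7^3=343


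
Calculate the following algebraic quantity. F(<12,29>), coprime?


gcd(12,29)=1 => F=ab-a-b=12*29-12-29=348-41=307


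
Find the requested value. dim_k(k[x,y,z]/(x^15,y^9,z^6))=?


Basis: x^iy^jz^k, i<15,j<9,k<6
15*9*6=810


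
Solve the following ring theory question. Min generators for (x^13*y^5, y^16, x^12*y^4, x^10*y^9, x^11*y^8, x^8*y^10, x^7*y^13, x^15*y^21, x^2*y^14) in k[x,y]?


Remove redundant (divisible by others).
x^15*y^21 redundant.
x^13*y^5 redundant.
Min: x^12*y^4, x^11*y^8, x^10*y^9, x^8*y^10, x^7*y^13, x^2*y^14, y^16
Count=7


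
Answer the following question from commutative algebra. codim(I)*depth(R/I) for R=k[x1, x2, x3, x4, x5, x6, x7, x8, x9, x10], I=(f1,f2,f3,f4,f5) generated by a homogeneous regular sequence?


codim=5, depth=dim(R/I)=10-5=5
Product=5*5=25


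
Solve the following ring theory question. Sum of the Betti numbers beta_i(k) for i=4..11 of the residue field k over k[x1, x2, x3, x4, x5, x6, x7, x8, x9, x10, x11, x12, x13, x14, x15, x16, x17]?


Koszul resolution: beta_i(k)=C(n,i), n=17
C(17,4)=2380, C(17,5)=6188, C(17,6)=12376, C(17,7)=19448, C(17,8)=24310, C(17,9)=24310, C(17,10)=19448, C(17,11)=12376
Sum=120836


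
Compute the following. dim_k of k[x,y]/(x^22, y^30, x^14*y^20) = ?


k[x,y]/I, I = (x^22, y^30, x^14*y^20)
Rect: 22x30=660. Corner: (22-14)x(30-20)=80.
dim = 660-80 = 580


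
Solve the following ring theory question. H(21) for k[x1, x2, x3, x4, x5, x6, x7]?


C(d+n-1,n-1)=C(27,6)=296010


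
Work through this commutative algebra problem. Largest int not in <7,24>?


gcd(7,24)=1 => F=ab-a-b=7*24-7-24=168-31=137


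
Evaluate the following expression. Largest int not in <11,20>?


gcd(11,20)=1 => F=ab-a-b=11*20-11-20=220-31=189


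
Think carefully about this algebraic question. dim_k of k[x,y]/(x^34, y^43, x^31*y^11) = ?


k[x,y]/I, I = (x^34, y^43, x^31*y^11)
Rect: 34x43=1462. Corner: (34-31)x(43-11)=96.
dim = 1462-96 = 1366


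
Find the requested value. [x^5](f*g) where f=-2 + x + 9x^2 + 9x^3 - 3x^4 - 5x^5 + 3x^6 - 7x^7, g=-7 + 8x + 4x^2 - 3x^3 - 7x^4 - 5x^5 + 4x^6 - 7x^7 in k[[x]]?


[x^5] = sum a_i*b_j, i+j=5
  -2*-5=10
  1*-7=-7
  9*-3=-27
  9*4=36
  -3*8=-24
  -5*-7=35
Sum=23


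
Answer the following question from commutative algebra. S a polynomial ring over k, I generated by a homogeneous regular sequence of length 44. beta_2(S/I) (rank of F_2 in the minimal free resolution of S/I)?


Regular sequence => Koszul complex is the minimal free resolution.
Syz_1 minimally generated by Koszul relations f_i*e_j - f_j*e_i (i<j): mu(Syz_1) = beta_2 = C(m,2) = m(m-1)/2
m=44
44*43/2 = 946


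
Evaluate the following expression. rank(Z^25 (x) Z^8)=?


rank(M(x)N) = rank(M)*rank(N)
25*8 = 200


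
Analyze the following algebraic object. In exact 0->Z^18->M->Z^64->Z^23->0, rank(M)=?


Alt sum=0:
(-1)^0*18 + (-1)^1*? + (-1)^2*64 + (-1)^3*23=0
rank(M)=59


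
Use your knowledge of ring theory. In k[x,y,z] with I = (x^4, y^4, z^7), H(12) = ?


Need i<4, j<4, k<7 with i+j+k=12.
For each i, j ranges over max(0,12-i-6)..min(3,12-i):
  i=0: j in [6,3] -> 0
  i=1: j in [5,3] -> 0
  i=2: j in [4,3] -> 0
  i=3: j in [3,3] -> 1
H(12) = 0+0+0+1 = 1


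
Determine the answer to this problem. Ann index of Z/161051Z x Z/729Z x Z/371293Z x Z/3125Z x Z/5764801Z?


Exponent = lcm of the cyclic orders; pairwise coprime => product.
11^5*3^6*13^5*5^5*7^8=161051*729*371293*3125*5764801=785311681161626515771875


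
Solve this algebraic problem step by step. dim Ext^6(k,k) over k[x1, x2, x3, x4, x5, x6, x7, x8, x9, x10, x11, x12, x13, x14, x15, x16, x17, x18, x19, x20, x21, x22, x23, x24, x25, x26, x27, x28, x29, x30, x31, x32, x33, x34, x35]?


C(n,i)=C(35,6)=1623160


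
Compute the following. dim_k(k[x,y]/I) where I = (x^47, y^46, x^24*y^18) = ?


k[x,y]/I, I = (x^47, y^46, x^24*y^18)
Rect: 47x46=2162. Corner: (47-24)x(46-18)=644.
dim = 2162-644 = 1518


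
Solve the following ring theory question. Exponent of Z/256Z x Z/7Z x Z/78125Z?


Exponent = lcm of the cyclic orders; pairwise coprime => product.
2^8*7^1*5^7=256*7*78125=140000000


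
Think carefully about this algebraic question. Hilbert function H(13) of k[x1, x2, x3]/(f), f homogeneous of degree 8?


C(15,2)-C(7,2)=105-21=84


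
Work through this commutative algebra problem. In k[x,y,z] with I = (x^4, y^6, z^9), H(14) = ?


Need i<4, j<6, k<9 with i+j+k=14.
For each i, j ranges over max(0,14-i-8)..min(5,14-i):
  i=0: j in [6,5] -> 0
  i=1: j in [5,5] -> 1
  i=2: j in [4,5] -> 2
  i=3: j in [3,5] -> 3
H(14) = 0+1+2+3 = 6


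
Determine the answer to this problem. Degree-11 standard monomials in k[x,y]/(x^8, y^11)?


k[x,y], I = (x^8, y^11), d = 11
Need i < 8 and d-i < 11.
Range: 1 <= i <= 7.
H(11) = 7


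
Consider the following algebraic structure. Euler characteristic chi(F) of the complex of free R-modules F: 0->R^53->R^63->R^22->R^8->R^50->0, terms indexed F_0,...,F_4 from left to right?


chi = sum (-1)^i * rank:
(-1)^0*53=53
(-1)^1*63=-63
(-1)^2*22=22
(-1)^3*8=-8
(-1)^4*50=50
chi=54


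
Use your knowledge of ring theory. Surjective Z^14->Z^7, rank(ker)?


rank(ker) = 14-7 = 7


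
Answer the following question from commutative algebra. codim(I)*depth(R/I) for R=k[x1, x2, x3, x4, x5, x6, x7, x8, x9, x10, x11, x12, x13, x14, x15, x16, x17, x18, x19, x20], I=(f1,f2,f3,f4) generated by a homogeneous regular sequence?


codim=4, depth=dim(R/I)=20-4=16
Product=4*16=64


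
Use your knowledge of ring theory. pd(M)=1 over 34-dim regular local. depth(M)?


pd+depth=depth(R)=34
depth=34-1=33


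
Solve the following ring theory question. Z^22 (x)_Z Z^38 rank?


rank(M(x)N) = rank(M)*rank(N)
22*38 = 836


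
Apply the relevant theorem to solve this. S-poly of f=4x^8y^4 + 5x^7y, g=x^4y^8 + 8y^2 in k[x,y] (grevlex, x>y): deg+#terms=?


LT(f)=4x^8y^4, LT(g)=x^4y^8
lcm(LM)=x^8y^8
S(f,g) (scaled by 4 to clear denominators) = y^4*f - 4x^4*g = 5x^7y^5 - 32x^4y^2
2 terms, deg 12.
12+2=14


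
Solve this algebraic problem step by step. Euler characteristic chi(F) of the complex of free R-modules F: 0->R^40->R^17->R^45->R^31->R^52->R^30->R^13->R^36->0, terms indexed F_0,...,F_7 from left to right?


chi = sum (-1)^i * rank:
(-1)^0*40=40
(-1)^1*17=-17
(-1)^2*45=45
(-1)^3*31=-31
(-1)^4*52=52
(-1)^5*30=-30
(-1)^6*13=13
(-1)^7*36=-36
chi=36


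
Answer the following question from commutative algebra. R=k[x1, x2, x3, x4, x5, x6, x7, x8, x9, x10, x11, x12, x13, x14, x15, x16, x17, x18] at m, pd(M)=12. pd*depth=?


pd+depth=18
depth=18-12=6
pd*depth=12*6=72


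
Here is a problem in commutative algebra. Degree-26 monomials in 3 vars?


C(d+n-1,n-1)=C(28,2)=378


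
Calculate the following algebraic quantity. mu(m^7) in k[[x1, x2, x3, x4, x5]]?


C(n+d-1,d)=C(11,7)=330


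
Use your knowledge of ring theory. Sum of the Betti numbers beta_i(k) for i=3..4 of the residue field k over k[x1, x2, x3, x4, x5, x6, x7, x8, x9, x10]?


Koszul resolution: beta_i(k)=C(n,i), n=10
C(10,3)=120, C(10,4)=210
Sum=330


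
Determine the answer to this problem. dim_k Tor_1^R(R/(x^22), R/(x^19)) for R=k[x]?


Tor_1(R/I,R/J)=(I cap J)/IJ=(x^22)/(x^41)
dim=41-22=min(22,19)=19


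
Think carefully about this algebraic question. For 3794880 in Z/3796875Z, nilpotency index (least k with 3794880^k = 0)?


3794880^k mod 3796875:
k=1: 3794880
k=2: 183150
k=3: 2912625
k=4: 2328750
k=5: 1518750
k=6: 0
First zero at k = 6


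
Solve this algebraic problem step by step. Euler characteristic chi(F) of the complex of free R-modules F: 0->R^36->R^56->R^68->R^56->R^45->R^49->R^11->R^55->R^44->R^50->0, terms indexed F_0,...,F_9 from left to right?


chi = sum (-1)^i * rank:
(-1)^0*36=36
(-1)^1*56=-56
(-1)^2*68=68
(-1)^3*56=-56
(-1)^4*45=45
(-1)^5*49=-49
(-1)^6*11=11
(-1)^7*55=-55
(-1)^8*44=44
(-1)^9*50=-50
chi=-62


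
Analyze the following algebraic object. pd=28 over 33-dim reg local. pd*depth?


pd+depth=33
depth=33-28=5
pd*depth=28*5=140


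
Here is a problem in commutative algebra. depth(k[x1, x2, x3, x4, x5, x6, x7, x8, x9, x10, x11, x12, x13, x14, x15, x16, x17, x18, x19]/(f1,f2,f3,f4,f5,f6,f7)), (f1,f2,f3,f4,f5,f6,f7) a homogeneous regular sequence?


depth(R)=19
depth(R/I)=19-7=12


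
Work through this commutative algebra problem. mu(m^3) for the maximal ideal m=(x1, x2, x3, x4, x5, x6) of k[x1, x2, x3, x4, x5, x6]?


Graded Nakayama: mu(m^d) = dim_k (m^d/m^(d+1)) = #degree-3 monomials in 6 vars
C(n+d-1,d)=C(8,3)=56


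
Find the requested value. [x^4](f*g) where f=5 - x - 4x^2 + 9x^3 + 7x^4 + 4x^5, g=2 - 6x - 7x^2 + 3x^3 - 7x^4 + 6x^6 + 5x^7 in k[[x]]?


[x^4] = sum a_i*b_j, i+j=4
  5*-7=-35
  -1*3=-3
  -4*-7=28
  9*-6=-54
  7*2=14
Sum=-50


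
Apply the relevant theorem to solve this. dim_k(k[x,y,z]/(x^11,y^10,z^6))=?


Basis: x^iy^jz^k, i<11,j<10,k<6
11*10*6=660


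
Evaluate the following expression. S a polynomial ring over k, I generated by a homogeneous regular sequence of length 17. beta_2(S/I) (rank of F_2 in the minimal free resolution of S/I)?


Regular sequence => Koszul complex is the minimal free resolution.
Syz_1 minimally generated by Koszul relations f_i*e_j - f_j*e_i (i<j): mu(Syz_1) = beta_2 = C(m,2) = m(m-1)/2
m=17
17*16/2 = 136


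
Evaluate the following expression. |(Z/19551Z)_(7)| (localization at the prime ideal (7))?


7-primary part: 19551=7^3*57
Size=7^3=343


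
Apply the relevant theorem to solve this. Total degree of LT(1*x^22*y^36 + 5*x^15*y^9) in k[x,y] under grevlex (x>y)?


LT: 1*x^22*y^36
deg_x=22, deg_y=36
Total=22+36=58


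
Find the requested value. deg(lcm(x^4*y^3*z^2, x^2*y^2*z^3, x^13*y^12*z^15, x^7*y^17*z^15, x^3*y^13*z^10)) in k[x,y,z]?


lcm = componentwise max:
x: max(4,2,13,7,3)=13
y: max(3,2,12,17,13)=17
z: max(2,3,15,15,10)=15
Total=13+17+15=45


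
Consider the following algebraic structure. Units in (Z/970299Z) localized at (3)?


Local ring = Z/729Z.
phi(729) = 3^5*(3-1) = 486


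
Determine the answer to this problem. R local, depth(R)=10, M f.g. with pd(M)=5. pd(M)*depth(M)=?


pd+depth=10
depth=10-5=5
pd*depth=5*5=25


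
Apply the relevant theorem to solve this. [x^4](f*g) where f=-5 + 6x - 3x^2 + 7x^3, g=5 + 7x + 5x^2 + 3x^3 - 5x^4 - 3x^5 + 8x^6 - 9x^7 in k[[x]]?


[x^4] = sum a_i*b_j, i+j=4
  -5*-5=25
  6*3=18
  -3*5=-15
  7*7=49
Sum=77


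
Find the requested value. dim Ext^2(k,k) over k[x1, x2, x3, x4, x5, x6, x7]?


C(n,i)=C(7,2)=21


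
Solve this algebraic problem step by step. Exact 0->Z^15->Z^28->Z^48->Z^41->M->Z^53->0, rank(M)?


Alt sum=0:
(-1)^0*15 + (-1)^1*28 + (-1)^2*48 + (-1)^3*41 + (-1)^4*? + (-1)^5*53=0
rank(M)=59


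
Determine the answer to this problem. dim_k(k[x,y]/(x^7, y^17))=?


Basis: x^i*y^j, i<7, j<17
7*17=119


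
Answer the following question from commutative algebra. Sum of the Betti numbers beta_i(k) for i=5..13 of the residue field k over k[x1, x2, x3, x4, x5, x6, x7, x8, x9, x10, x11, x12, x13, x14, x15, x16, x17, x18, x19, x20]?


Koszul resolution: beta_i(k)=C(n,i), n=20
C(20,5)=15504, C(20,6)=38760, C(20,7)=77520, C(20,8)=125970, C(20,9)=167960, C(20,10)=184756, C(20,11)=167960, C(20,12)=125970, C(20,13)=77520
Sum=981920


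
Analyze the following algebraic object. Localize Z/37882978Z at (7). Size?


7-primary part: 37882978=7^7*46
Size=7^7=823543


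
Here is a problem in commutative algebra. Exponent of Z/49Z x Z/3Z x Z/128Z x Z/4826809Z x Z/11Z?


Exponent = lcm of the cyclic orders; pairwise coprime => product.
7^2*3^1*2^7*13^6*11^1=49*3*128*4826809*11=999033619584


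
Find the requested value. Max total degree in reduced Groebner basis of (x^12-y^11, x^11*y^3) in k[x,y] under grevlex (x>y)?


LT(f1)=x^12, LT(f2)=x^11y^3, lcm=x^12y^3
S(f1,f2) = y^3*f1 - x^1*f2 = -y^14
Reduced GB = {f1, f2, y^14}; degrees 12, 14, 14
Max = 14


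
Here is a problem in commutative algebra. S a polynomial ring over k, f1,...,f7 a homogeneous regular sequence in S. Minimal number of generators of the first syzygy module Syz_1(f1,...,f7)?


Regular sequence => Koszul complex is the minimal free resolution.
Syz_1 minimally generated by Koszul relations f_i*e_j - f_j*e_i (i<j): mu(Syz_1) = beta_2 = C(m,2) = m(m-1)/2
m=7
7*6/2 = 21


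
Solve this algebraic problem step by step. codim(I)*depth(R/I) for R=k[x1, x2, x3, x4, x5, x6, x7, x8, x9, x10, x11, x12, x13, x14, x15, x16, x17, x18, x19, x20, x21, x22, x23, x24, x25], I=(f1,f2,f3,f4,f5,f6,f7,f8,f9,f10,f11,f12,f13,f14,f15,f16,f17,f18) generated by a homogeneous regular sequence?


codim=18, depth=dim(R/I)=25-18=7
Product=18*7=126


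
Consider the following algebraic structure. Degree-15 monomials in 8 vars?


C(d+n-1,n-1)=C(22,7)=170544


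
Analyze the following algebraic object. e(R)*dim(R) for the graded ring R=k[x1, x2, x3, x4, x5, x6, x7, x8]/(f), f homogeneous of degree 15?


e(R)=deg(f)=15, dim(R)=8-1=7
e*dim=15*7=105


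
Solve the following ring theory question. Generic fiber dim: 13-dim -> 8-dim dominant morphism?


dim(fiber)=dim(X)-dim(Y)=13-8=5


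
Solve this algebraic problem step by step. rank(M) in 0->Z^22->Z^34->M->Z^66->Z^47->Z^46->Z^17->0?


Alt sum=0:
(-1)^0*22 + (-1)^1*34 + (-1)^2*? + (-1)^3*66 + (-1)^4*47 + (-1)^5*46 + (-1)^6*17=0
rank(M)=60


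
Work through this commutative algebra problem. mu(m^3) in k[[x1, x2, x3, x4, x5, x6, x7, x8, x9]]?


C(n+d-1,d)=C(11,3)=165


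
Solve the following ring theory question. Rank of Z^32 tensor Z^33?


rank(M(x)N) = rank(M)*rank(N)
32*33 = 1056


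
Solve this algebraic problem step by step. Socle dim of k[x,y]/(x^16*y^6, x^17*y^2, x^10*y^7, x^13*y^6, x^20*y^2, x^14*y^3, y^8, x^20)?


Socle = ann(m) = span of standard monomials u with x*u, y*u in I (staircase corners).
Redundant generators: x^16*y^6, x^20*y^2
Minimal generators: x^20, x^17*y^2, x^14*y^3, x^13*y^6, x^10*y^7, y^8
Corners: x^9y^7, x^12y^6, x^13y^5, x^16y^2, x^19y
Socle dim=5


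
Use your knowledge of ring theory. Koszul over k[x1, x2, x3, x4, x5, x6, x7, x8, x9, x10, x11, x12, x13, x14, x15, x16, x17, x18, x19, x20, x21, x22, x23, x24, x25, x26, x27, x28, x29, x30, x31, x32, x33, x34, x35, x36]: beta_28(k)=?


C(n,i)=C(36,28)=30260340


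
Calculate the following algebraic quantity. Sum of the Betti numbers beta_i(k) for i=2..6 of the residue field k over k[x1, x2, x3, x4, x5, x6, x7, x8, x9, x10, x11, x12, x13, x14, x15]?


Koszul resolution: beta_i(k)=C(n,i), n=15
C(15,2)=105, C(15,3)=455, C(15,4)=1365, C(15,5)=3003, C(15,6)=5005
Sum=9933


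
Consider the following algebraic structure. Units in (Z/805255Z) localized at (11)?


Local ring = Z/161051Z.
phi(161051) = 11^4*(11-1) = 146410


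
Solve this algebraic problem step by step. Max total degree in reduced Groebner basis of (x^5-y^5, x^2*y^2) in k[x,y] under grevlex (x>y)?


LT(f1)=x^5, LT(f2)=x^2y^2, lcm=x^5y^2
S(f1,f2) = y^2*f1 - x^3*f2 = -y^7
Reduced GB = {f1, f2, y^7}; degrees 5, 4, 7
Max = 7


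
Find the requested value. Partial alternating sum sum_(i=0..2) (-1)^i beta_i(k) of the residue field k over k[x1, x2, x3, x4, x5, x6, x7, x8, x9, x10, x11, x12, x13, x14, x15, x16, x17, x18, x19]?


Koszul resolution: beta_i(k)=C(n,i), n=19
sum_(i=0..p) (-1)^i C(n,i) = (-1)^p C(n-1,p)
(-1)^2*C(18,2) = (-1)^2*153 = 153


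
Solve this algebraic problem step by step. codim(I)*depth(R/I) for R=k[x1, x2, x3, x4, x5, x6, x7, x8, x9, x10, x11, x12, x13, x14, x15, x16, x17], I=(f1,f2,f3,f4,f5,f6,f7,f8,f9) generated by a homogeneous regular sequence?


codim=9, depth=dim(R/I)=17-9=8
Product=9*8=72


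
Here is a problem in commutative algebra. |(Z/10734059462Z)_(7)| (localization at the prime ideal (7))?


7-primary part: 10734059462=7^10*38
Size=7^10=282475249


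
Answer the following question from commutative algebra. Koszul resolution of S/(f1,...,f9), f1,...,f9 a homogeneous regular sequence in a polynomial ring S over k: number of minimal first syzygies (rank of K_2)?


Regular sequence => Koszul complex is the minimal free resolution.
Syz_1 minimally generated by Koszul relations f_i*e_j - f_j*e_i (i<j): mu(Syz_1) = beta_2 = C(m,2) = m(m-1)/2
m=9
9*8/2 = 36


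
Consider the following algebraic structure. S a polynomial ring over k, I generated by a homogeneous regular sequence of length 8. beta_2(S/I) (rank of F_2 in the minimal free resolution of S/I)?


Regular sequence => Koszul complex is the minimal free resolution.
Syz_1 minimally generated by Koszul relations f_i*e_j - f_j*e_i (i<j): mu(Syz_1) = beta_2 = C(m,2) = m(m-1)/2
m=8
8*7/2 = 28


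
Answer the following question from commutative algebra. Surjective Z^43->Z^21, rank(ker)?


rank(ker) = 43-21 = 22


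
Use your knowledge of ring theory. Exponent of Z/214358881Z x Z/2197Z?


Exponent = lcm of the cyclic orders; pairwise coprime => product.
11^8*13^3=214358881*2197=470946461557


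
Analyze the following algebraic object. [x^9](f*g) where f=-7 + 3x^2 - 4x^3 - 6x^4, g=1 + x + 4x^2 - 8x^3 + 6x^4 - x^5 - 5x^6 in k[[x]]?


[x^9] = sum a_i*b_j, i+j=9
  -4*-5=20
  -6*-1=6
Sum=26


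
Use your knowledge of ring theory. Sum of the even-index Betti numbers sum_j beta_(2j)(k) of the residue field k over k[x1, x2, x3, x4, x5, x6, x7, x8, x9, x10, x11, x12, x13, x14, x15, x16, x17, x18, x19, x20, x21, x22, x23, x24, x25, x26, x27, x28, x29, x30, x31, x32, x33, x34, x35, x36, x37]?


Koszul resolution: beta_i(k)=C(n,i), n=37
sum_even C(37,i) = 2^(n-1) = 2^36 = 68719476736


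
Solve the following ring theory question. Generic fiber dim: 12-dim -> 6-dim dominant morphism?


dim(fiber)=dim(X)-dim(Y)=12-6=6


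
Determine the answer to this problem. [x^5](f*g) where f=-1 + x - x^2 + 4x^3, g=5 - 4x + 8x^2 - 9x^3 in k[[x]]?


[x^5] = sum a_i*b_j, i+j=5
  -1*-9=9
  4*8=32
Sum=41


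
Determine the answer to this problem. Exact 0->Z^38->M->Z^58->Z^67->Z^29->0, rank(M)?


Alt sum=0:
(-1)^0*38 + (-1)^1*? + (-1)^2*58 + (-1)^3*67 + (-1)^4*29=0
rank(M)=58


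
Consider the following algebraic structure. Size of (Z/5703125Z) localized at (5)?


5-primary part: 5703125=5^7*73
Size=5^7=78125


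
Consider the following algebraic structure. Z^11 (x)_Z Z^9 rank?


rank(M(x)N) = rank(M)*rank(N)
11*9 = 99


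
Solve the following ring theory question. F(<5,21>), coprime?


gcd(5,21)=1 => F=ab-a-b=5*21-5-21=105-26=79


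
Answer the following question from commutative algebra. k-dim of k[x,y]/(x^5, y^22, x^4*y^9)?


k[x,y]/I, I = (x^5, y^22, x^4*y^9)
Rect: 5x22=110. Corner: (5-4)x(22-9)=13.
dim = 110-13 = 97


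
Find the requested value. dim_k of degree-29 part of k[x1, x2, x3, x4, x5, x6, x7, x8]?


C(d+n-1,n-1)=C(36,7)=8347680


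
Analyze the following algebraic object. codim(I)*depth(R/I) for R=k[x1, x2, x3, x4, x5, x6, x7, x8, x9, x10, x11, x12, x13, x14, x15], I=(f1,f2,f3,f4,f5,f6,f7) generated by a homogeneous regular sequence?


codim=7, depth=dim(R/I)=15-7=8
Product=7*8=56


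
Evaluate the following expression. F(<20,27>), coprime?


gcd(20,27)=1 => F=ab-a-b=20*27-20-27=540-47=493


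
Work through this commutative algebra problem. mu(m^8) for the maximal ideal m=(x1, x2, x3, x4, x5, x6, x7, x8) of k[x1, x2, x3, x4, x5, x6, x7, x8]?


Graded Nakayama: mu(m^d) = dim_k (m^d/m^(d+1)) = #degree-8 monomials in 8 vars
C(n+d-1,d)=C(15,8)=6435


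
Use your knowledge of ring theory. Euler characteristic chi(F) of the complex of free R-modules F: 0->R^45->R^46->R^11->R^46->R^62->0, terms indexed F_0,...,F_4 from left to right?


chi = sum (-1)^i * rank:
(-1)^0*45=45
(-1)^1*46=-46
(-1)^2*11=11
(-1)^3*46=-46
(-1)^4*62=62
chi=26


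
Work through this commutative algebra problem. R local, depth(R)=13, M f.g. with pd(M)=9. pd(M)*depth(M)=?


pd+depth=13
depth=13-9=4
pd*depth=9*4=36


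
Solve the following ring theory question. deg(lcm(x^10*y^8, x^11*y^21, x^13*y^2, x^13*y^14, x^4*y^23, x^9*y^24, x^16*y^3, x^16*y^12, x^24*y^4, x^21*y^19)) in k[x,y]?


lcm = componentwise max:
x: max(10,11,13,13,4,9,16,16,24,21)=24
y: max(8,21,2,14,23,24,3,12,4,19)=24
Total=24+24=48


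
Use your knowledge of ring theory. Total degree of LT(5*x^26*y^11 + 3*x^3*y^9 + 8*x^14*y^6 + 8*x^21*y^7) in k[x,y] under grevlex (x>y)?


LT: 5*x^26*y^11
deg_x=26, deg_y=11
Total=26+11=37
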